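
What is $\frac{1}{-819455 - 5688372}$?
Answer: $- \frac{1}{6507827} \approx -1.5366 \cdot 10^{-7}$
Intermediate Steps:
$\frac{1}{-819455 - 5688372} = \frac{1}{-6507827} = - \frac{1}{6507827}$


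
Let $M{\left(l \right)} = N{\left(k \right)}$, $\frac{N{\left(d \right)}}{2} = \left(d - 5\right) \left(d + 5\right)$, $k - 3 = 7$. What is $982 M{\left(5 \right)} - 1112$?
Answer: $146188$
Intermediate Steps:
$k = 10$ ($k = 3 + 7 = 10$)
$N{\left(d \right)} = 2 \left(-5 + d\right) \left(5 + d\right)$ ($N{\left(d \right)} = 2 \left(d - 5\right) \left(d + 5\right) = 2 \left(-5 + d\right) \left(5 + d\right)$)
$M{\left(l \right)} = 150$ ($M{\left(l \right)} = -50 + 2 \cdot 10^{2} = -50 + 2 \cdot 100 = -50 + 200 = 150$)
$982 M{\left(5 \right)} - 1112 = 982 \cdot 150 - 1112 = 147300 - 1112 = 146188$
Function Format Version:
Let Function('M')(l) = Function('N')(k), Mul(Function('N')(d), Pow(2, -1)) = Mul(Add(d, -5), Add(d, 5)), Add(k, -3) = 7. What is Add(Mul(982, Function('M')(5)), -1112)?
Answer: 146188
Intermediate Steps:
k = 10 (k = Add(3, 7) = 10)
Function('N')(d) = Mul(2, Add(-5, d), Add(5, d)) (Function('N')(d) = Mul(2, Mul(Add(d, -5), Add(d, 5))) = Mul(2, Mul(Add(-5, d), Add(5, d))) = Mul(2, Add(-5, d), Add(5, d)))
Function('M')(l) = 150 (Function('M')(l) = Add(-50, Mul(2, Pow(10, 2))) = Add(-50, Mul(2, 100)) = Add(-50, 200) = 150)
Add(Mul(982, Function('M')(5)), -1112) = Add(Mul(982, 150), -1112) = Add(147300, -1112) = 146188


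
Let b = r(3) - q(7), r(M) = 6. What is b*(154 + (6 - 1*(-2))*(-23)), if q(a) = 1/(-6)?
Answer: -185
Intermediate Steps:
q(a) = -1/6
b = 37/6 (b = 6 - 1*(-1/6) = 6 + 1/6 = 37/6 ≈ 6.1667)
b*(154 + (6 - 1*(-2))*(-23)) = 37*(154 + (6 - 1*(-2))*(-23))/6 = 37*(154 + (6 + 2)*(-23))/6 = 37*(154 + 8*(-23))/6 = 37*(154 - 184)/6 = (37/6)*(-30) = -185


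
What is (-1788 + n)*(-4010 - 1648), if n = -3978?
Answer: 32624028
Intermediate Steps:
(-1788 + n)*(-4010 - 1648) = (-1788 - 3978)*(-4010 - 1648) = -5766*(-5658) = 32624028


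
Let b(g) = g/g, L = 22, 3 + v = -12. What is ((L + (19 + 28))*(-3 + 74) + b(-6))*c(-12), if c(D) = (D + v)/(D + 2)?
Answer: 13230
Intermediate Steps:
v = -15 (v = -3 - 12 = -15)
b(g) = 1
c(D) = (-15 + D)/(2 + D) (c(D) = (D - 15)/(D + 2) = (-15 + D)/(2 + D))
((L + (19 + 28))*(-3 + 74) + b(-6))*c(-12) = ((22 + (19 + 28))*(-3 + 74) + 1)*((-15 - 12)/(2 - 12)) = ((22 + 47)*71 + 1)*(-27/(-10)) = (69*71 + 1)*(-⅒*(-27)) = (4899 + 1)*(27/10) = 4900*(27/10) = 13230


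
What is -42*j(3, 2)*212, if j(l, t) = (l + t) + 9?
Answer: -124656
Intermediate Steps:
j(l, t) = 9 + l + t
-42*j(3, 2)*212 = -42*(9 + 3 + 2)*212 = -42*14*212 = -588*212 = -124656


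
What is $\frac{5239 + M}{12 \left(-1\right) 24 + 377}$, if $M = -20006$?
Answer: $- \frac{14767}{89} \approx -165.92$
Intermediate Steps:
$\frac{5239 + M}{12 \left(-1\right) 24 + 377} = \frac{5239 - 20006}{12 \left(-1\right) 24 + 377} = - \frac{14767}{\left(-12\right) 24 + 377} = - \frac{14767}{-288 + 377} = - \frac{14767}{89}$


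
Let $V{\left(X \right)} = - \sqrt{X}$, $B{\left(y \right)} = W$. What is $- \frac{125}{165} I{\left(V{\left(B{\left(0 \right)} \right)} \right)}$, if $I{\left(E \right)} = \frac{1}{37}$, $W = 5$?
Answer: $- \frac{25}{1221} \approx -0.020475$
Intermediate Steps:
$B{\left(y \right)} = 5$
$I{\left(E \right)} = \frac{1}{37}$
$- \frac{125}{165} I{\left(V{\left(B{\left(0 \right)} \right)} \right)} = - \frac{125}{165} \cdot \frac{1}{37} = \left(-125\right) \frac{1}{165} \cdot \frac{1}{37} = \left(- \frac{25}{33}\right) \frac{1}{37} = - \frac{25}{1221}$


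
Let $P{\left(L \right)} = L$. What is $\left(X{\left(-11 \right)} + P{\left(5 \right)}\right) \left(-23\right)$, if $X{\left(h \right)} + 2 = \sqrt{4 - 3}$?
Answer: $-92$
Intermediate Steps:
$X{\left(h \right)} = -1$ ($X{\left(h \right)} = -2 + \sqrt{4 - 3} = -2 + \sqrt{1} = -2 + 1 = -1$)
$\left(X{\left(-11 \right)} + P{\left(5 \right)}\right) \left(-23\right) = \left(-1 + 5\right) \left(-23\right) = 4 \left(-23\right) = -92$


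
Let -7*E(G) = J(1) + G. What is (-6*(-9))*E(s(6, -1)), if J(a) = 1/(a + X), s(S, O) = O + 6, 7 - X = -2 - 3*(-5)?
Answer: -1296/35 ≈ -37.029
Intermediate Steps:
X = -6 (X = 7 - (-2 - 3*(-5)) = 7 - (-2 + 15) = 7 - 1*13 = 7 - 13 = -6)
s(S, O) = 6 + O
J(a) = 1/(-6 + a) (J(a) = 1/(a - 6) = 1/(-6 + a))
E(G) = 1/35 - G/7 (E(G) = -(1/(-6 + 1) + G)/7 = -(1/(-5) + G)/7 = -(-⅕ + G)/7 = 1/35 - G/7)
(-6*(-9))*E(s(6, -1)) = (-6*(-9))*(1/35 - (6 - 1)/7) = 54*(1/35 - ⅐*5) = 54*(1/35 - 5/7) = 54*(-24/35) = -1296/35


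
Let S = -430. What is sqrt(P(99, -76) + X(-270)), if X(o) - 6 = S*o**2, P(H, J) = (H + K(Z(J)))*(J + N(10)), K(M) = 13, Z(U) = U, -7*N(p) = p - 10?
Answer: I*sqrt(31355506) ≈ 5599.6*I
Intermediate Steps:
N(p) = 10/7 - p/7 (N(p) = -(p - 10)/7 = -(-10 + p)/7 = 10/7 - p/7)
P(H, J) = J*(13 + H) (P(H, J) = (H + 13)*(J + (10/7 - 1/7*10)) = (13 + H)*(J + (10/7 - 10/7)) = (13 + H)*(J + 0) = (13 + H)*J = J*(13 + H))
X(o) = 6 - 430*o**2
sqrt(P(99, -76) + X(-270)) = sqrt(-76*(13 + 99) + (6 - 430*(-270)**2)) = sqrt(-76*112 + (6 - 430*72900)) = sqrt(-8512 + (6 - 31347000)) = sqrt(-8512 - 31346994) = sqrt(-31355506) = I*sqrt(31355506)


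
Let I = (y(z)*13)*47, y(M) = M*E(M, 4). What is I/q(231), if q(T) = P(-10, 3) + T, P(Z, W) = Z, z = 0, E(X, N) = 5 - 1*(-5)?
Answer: 0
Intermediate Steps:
E(X, N) = 10 (E(X, N) = 5 + 5 = 10)
y(M) = 10*M (y(M) = M*10 = 10*M)
q(T) = -10 + T
I = 0 (I = ((10*0)*13)*47 = (0*13)*47 = 0*47 = 0)
I/q(231) = 0/(-10 + 231) = 0/221 = 0*(1/221) = 0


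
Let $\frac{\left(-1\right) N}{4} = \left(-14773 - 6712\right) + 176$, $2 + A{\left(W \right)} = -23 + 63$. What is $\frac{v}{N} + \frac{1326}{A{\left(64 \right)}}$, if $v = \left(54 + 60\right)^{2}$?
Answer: $\frac{4729866}{134957} \approx 35.047$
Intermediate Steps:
$A{\left(W \right)} = 38$ ($A{\left(W \right)} = -2 + \left(-23 + 63\right) = -2 + 40 = 38$)
$v = 12996$ ($v = 114^{2} = 12996$)
$N = 85236$ ($N = - 4 \left(\left(-14773 - 6712\right) + 176\right) = - 4 \left(-21485 + 176\right) = \left(-4\right) \left(-21309\right) = 85236$)
$\frac{v}{N} + \frac{1326}{A{\left(64 \right)}} = \frac{12996}{85236} + \frac{1326}{38} = 12996 \cdot \frac{1}{85236} + 1326 \cdot \frac{1}{38} = \frac{1083}{7103} + \frac{663}{19} = \frac{4729866}{134957}$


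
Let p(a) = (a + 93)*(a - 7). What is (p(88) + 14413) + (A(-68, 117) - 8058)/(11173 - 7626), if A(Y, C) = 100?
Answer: 103117520/3547 ≈ 29072.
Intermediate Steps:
p(a) = (-7 + a)*(93 + a) (p(a) = (93 + a)*(-7 + a) = (-7 + a)*(93 + a))
(p(88) + 14413) + (A(-68, 117) - 8058)/(11173 - 7626) = ((-651 + 88² + 86*88) + 14413) + (100 - 8058)/(11173 - 7626) = ((-651 + 7744 + 7568) + 14413) - 7958/3547 = (14661 + 14413) - 7958*1/3547 = 29074 - 7958/3547 = 103117520/3547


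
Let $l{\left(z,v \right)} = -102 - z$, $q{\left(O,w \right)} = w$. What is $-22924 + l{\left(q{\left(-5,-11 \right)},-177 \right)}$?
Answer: $-23015$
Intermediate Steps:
$-22924 + l{\left(q{\left(-5,-11 \right)},-177 \right)} = -22924 - 91 = -23015$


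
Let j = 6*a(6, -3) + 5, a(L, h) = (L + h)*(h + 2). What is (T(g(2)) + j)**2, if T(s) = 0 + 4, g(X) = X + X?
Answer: 81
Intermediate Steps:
g(X) = 2*X
a(L, h) = (2 + h)*(L + h) (a(L, h) = (L + h)*(2 + h) = (2 + h)*(L + h))
T(s) = 4
j = -13 (j = 6*((-3)**2 + 2*6 + 2*(-3) + 6*(-3)) + 5 = 6*(9 + 12 - 6 - 18) + 5 = 6*(-3) + 5 = -18 + 5 = -13)
(T(g(2)) + j)**2 = (4 - 13)**2 = (-9)**2 = 81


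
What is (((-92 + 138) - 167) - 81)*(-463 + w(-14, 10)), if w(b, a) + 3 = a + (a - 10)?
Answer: 92112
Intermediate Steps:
w(b, a) = -13 + 2*a (w(b, a) = -3 + (a + (a - 10)) = -3 + (a + (-10 + a)) = -3 + (-10 + 2*a) = -13 + 2*a)
(((-92 + 138) - 167) - 81)*(-463 + w(-14, 10)) = (((-92 + 138) - 167) - 81)*(-463 + (-13 + 2*10)) = ((46 - 167) - 81)*(-463 + (-13 + 20)) = (-121 - 81)*(-463 + 7) = -202*(-456) = 92112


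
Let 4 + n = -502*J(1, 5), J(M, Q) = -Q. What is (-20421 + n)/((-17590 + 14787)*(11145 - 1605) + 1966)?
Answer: 17915/26738654 ≈ 0.00067000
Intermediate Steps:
n = 2506 (n = -4 - (-502)*5 = -4 - 502*(-5) = -4 + 2510 = 2506)
(-20421 + n)/((-17590 + 14787)*(11145 - 1605) + 1966) = (-20421 + 2506)/((-17590 + 14787)*(11145 - 1605) + 1966) = -17915/(-2803*9540 + 1966) = -17915/(-26740620 + 1966) = -17915/(-26738654) = -17915*(-1/26738654) = 17915/26738654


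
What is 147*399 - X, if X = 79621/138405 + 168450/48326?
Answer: 196138474676447/3344280015 ≈ 58649.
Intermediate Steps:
X = 13581043348/3344280015 (X = 79621*(1/138405) + 168450*(1/48326) = 79621/138405 + 84225/24163 = 13581043348/3344280015 ≈ 4.0610)
147*399 - X = 147*399 - 1*13581043348/3344280015 = 58653 - 13581043348/3344280015 = 196138474676447/3344280015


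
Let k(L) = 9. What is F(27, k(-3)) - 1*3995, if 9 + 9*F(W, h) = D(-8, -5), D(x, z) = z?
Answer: -35969/9 ≈ -3996.6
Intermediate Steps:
F(W, h) = -14/9 (F(W, h) = -1 + (1/9)*(-5) = -1 - 5/9 = -14/9)
F(27, k(-3)) - 1*3995 = -14/9 - 1*3995 = -14/9 - 3995 = -35969/9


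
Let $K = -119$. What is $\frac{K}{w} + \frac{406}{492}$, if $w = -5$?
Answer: $\frac{30289}{1230} \approx 24.625$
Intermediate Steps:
$\frac{K}{w} + \frac{406}{492} = - \frac{119}{-5} + \frac{406}{492} = \left(-119\right) \left(- \frac{1}{5}\right) + 406 \cdot \frac{1}{492} = \frac{119}{5} + \frac{203}{246} = \frac{30289}{1230}$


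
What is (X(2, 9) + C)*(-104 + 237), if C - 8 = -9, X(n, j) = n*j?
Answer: 2261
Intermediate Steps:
X(n, j) = j*n
C = -1 (C = 8 - 9 = -1)
(X(2, 9) + C)*(-104 + 237) = (9*2 - 1)*(-104 + 237) = (18 - 1)*133 = 17*133 = 2261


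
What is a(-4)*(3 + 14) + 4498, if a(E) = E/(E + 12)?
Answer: 8979/2 ≈ 4489.5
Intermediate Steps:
a(E) = E/(12 + E)
a(-4)*(3 + 14) + 4498 = (-4/(12 - 4))*(3 + 14) + 4498 = -4/8*17 + 4498 = -4*1/8*17 + 4498 = -1/2*17 + 4498 = -17/2 + 4498 = 8979/2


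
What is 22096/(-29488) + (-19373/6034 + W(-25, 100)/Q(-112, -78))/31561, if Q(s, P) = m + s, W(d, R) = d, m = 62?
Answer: -131513252651/175489606691 ≈ -0.74941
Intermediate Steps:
Q(s, P) = 62 + s
22096/(-29488) + (-19373/6034 + W(-25, 100)/Q(-112, -78))/31561 = 22096/(-29488) + (-19373/6034 - 25/(62 - 112))/31561 = 22096*(-1/29488) + (-19373*1/6034 - 25/(-50))*(1/31561) = -1381/1843 + (-19373/6034 - 25*(-1/50))*(1/31561) = -1381/1843 + (-19373/6034 + ½)*(1/31561) = -1381/1843 - 8178/3017*1/31561 = -1381/1843 - 8178/95219537 = -131513252651/175489606691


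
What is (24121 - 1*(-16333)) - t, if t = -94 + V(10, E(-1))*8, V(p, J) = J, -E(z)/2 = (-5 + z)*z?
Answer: 40644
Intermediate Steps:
E(z) = -2*z*(-5 + z) (E(z) = -2*(-5 + z)*z = -2*z*(-5 + z))
t = -190 (t = -94 + (2*(-1)*(5 - 1*(-1)))*8 = -94 + (2*(-1)*(5 + 1))*8 = -94 + (2*(-1)*6)*8 = -94 - 12*8 = -94 - 96 = -190)
(24121 - 1*(-16333)) - t = (24121 - 1*(-16333)) - 1*(-190) = (24121 + 16333) + 190 = 40454 + 190 = 40644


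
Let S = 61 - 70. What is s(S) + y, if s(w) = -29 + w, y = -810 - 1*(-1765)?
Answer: 917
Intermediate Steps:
y = 955 (y = -810 + 1765 = 955)
S = -9
s(S) + y = (-29 - 9) + 955 = -38 + 955 = 917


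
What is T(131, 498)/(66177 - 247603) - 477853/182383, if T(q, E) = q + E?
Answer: -86809677285/33089018158 ≈ -2.6235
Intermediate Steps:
T(q, E) = E + q
T(131, 498)/(66177 - 247603) - 477853/182383 = (498 + 131)/(66177 - 247603) - 477853/182383 = 629/(-181426) - 477853*1/182383 = 629*(-1/181426) - 477853/182383 = -629/181426 - 477853/182383 = -86809677285/33089018158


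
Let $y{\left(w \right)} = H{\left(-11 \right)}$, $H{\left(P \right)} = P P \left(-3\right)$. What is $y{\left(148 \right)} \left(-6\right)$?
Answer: $2178$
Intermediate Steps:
$H{\left(P \right)} = - 3 P^{2}$ ($H{\left(P \right)} = P^{2} \left(-3\right) = - 3 P^{2}$)
$y{\left(w \right)} = -363$ ($y{\left(w \right)} = - 3 \left(-11\right)^{2} = \left(-3\right) 121 = -363$)
$y{\left(148 \right)} \left(-6\right) = \left(-363\right) \left(-6\right) = 2178$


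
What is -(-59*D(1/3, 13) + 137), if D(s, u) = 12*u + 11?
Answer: 9716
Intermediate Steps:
D(s, u) = 11 + 12*u
-(-59*D(1/3, 13) + 137) = -(-59*(11 + 12*13) + 137) = -(-59*(11 + 156) + 137) = -(-59*167 + 137) = -(-9853 + 137) = -1*(-9716) = 9716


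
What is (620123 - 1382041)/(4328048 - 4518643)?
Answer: 761918/190595 ≈ 3.9976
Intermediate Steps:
(620123 - 1382041)/(4328048 - 4518643) = -761918/(-190595) = -761918*(-1/190595) = 761918/190595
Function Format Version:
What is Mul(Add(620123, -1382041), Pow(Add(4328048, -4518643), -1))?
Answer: Rational(761918, 190595) ≈ 3.9976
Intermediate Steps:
Mul(Add(620123, -1382041), Pow(Add(4328048, -4518643), -1)) = Mul(-761918, Pow(-190595, -1)) = Mul(-761918, Rational(-1, 190595)) = Rational(761918, 190595)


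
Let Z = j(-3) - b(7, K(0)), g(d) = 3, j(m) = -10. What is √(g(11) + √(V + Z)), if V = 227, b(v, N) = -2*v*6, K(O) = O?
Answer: √(3 + √301) ≈ 4.5110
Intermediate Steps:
b(v, N) = -12*v
Z = 74 (Z = -10 - (-12)*7 = -10 - 1*(-84) = -10 + 84 = 74)
√(g(11) + √(V + Z)) = √(3 + √(227 + 74)) = √(3 + √301)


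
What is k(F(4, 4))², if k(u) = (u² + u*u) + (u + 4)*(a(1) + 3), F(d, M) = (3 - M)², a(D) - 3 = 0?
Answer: 1024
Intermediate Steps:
a(D) = 3 (a(D) = 3 + 0 = 3)
k(u) = 24 + 2*u² + 6*u (k(u) = (u² + u*u) + (u + 4)*(3 + 3) = (u² + u²) + (4 + u)*6 = 2*u² + (24 + 6*u) = 24 + 2*u² + 6*u)
k(F(4, 4))² = (24 + 2*((-3 + 4)²)² + 6*(-3 + 4)²)² = (24 + 2*(1²)² + 6*1²)² = (24 + 2*1² + 6*1)² = (24 + 2*1 + 6)² = (24 + 2 + 6)² = 32² = 1024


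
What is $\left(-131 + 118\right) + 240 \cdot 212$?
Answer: $50867$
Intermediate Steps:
$\left(-131 + 118\right) + 240 \cdot 212 = -13 + 50880 = 50867$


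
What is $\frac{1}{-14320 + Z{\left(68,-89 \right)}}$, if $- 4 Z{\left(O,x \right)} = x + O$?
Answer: $- \frac{4}{57259} \approx -6.9858 \cdot 10^{-5}$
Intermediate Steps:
$Z{\left(O,x \right)} = - \frac{O}{4} - \frac{x}{4}$ ($Z{\left(O,x \right)} = - \frac{x + O}{4} = - \frac{O + x}{4} = - \frac{O}{4} - \frac{x}{4}$)
$\frac{1}{-14320 + Z{\left(68,-89 \right)}} = \frac{1}{-14320 - - \frac{21}{4}} = \frac{1}{-14320 + \left(-17 + \frac{89}{4}\right)} = \frac{1}{-14320 + \frac{21}{4}} = \frac{1}{- \frac{57259}{4}} = - \frac{4}{57259}$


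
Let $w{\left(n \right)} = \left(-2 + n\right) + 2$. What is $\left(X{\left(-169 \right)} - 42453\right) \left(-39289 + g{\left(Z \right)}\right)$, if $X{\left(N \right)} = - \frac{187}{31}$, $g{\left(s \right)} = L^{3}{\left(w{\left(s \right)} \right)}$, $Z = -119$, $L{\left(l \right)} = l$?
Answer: $\frac{2269770191040}{31} \approx 7.3218 \cdot 10^{10}$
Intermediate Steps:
$w{\left(n \right)} = n$
$g{\left(s \right)} = s^{3}$
$X{\left(N \right)} = - \frac{187}{31}$ ($X{\left(N \right)} = \left(-187\right) \frac{1}{31} = - \frac{187}{31}$)
$\left(X{\left(-169 \right)} - 42453\right) \left(-39289 + g{\left(Z \right)}\right) = \left(- \frac{187}{31} - 42453\right) \left(-39289 + \left(-119\right)^{3}\right) = - \frac{1316230 \left(-39289 - 1685159\right)}{31} = \left(- \frac{1316230}{31}\right) \left(-1724448\right) = \frac{2269770191040}{31}$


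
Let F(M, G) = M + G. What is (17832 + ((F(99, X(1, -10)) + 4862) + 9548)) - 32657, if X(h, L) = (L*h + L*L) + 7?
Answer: -219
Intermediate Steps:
X(h, L) = 7 + L**2 + L*h (X(h, L) = (L*h + L**2) + 7 = (L**2 + L*h) + 7 = 7 + L**2 + L*h)
F(M, G) = G + M
(17832 + ((F(99, X(1, -10)) + 4862) + 9548)) - 32657 = (17832 + ((((7 + (-10)**2 - 10*1) + 99) + 4862) + 9548)) - 32657 = (17832 + ((((7 + 100 - 10) + 99) + 4862) + 9548)) - 32657 = (17832 + (((97 + 99) + 4862) + 9548)) - 32657 = (17832 + ((196 + 4862) + 9548)) - 32657 = (17832 + (5058 + 9548)) - 32657 = (17832 + 14606) - 32657 = 32438 - 32657 = -219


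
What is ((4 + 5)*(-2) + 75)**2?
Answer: 3249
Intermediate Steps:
((4 + 5)*(-2) + 75)**2 = (9*(-2) + 75)**2 = (-18 + 75)**2 = 57**2 = 3249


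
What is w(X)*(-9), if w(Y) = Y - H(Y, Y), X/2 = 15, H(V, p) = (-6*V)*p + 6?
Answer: -48816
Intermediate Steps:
H(V, p) = 6 - 6*V*p (H(V, p) = -6*V*p + 6 = 6 - 6*V*p)
X = 30 (X = 2*15 = 30)
w(Y) = -6 + Y + 6*Y**2 (w(Y) = Y - (6 - 6*Y*Y) = Y - (6 - 6*Y**2) = Y + (-6 + 6*Y**2) = -6 + Y + 6*Y**2)
w(X)*(-9) = (-6 + 30 + 6*30**2)*(-9) = (-6 + 30 + 6*900)*(-9) = (-6 + 30 + 5400)*(-9) = 5424*(-9) = -48816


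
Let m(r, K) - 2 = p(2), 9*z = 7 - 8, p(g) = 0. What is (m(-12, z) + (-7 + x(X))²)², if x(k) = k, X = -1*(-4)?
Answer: 121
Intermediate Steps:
X = 4
z = -⅑ (z = (7 - 8)/9 = (⅑)*(-1) = -⅑ ≈ -0.11111)
m(r, K) = 2 (m(r, K) = 2 + 0 = 2)
(m(-12, z) + (-7 + x(X))²)² = (2 + (-7 + 4)²)² = (2 + (-3)²)² = (2 + 9)² = 11² = 121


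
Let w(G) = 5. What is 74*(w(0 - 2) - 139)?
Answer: -9916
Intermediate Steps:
74*(w(0 - 2) - 139) = 74*(5 - 139) = 74*(-134) = -9916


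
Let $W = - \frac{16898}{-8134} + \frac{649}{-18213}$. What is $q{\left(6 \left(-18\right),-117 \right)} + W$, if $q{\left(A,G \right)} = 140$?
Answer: $\frac{1503051442}{10581753} \approx 142.04$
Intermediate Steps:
$W = \frac{21606022}{10581753}$ ($W = \left(-16898\right) \left(- \frac{1}{8134}\right) + 649 \left(- \frac{1}{18213}\right) = \frac{1207}{581} - \frac{649}{18213} = \frac{21606022}{10581753} \approx 2.0418$)
$q{\left(6 \left(-18\right),-117 \right)} + W = 140 + \frac{21606022}{10581753} = \frac{1503051442}{10581753}$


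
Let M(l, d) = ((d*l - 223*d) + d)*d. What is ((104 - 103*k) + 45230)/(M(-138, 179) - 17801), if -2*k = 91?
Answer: -100041/23105122 ≈ -0.0043298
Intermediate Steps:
k = -91/2 (k = -1/2*91 = -91/2 ≈ -45.500)
M(l, d) = d*(-222*d + d*l) (M(l, d) = ((-223*d + d*l) + d)*d = (-222*d + d*l)*d = d*(-222*d + d*l))
((104 - 103*k) + 45230)/(M(-138, 179) - 17801) = ((104 - 103*(-91/2)) + 45230)/(179**2*(-222 - 138) - 17801) = ((104 + 9373/2) + 45230)/(32041*(-360) - 17801) = (9581/2 + 45230)/(-11534760 - 17801) = (100041/2)/(-11552561) = (100041/2)*(-1/11552561) = -100041/23105122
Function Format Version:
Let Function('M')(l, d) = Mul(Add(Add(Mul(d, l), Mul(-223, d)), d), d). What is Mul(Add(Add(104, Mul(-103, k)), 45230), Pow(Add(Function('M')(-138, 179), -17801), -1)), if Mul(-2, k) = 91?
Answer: Rational(-100041, 23105122) ≈ -0.0043298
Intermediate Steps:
k = Rational(-91, 2) (k = Mul(Rational(-1, 2), 91) = Rational(-91, 2) ≈ -45.500)
Function('M')(l, d) = Mul(d, Add(Mul(-222, d), Mul(d, l))) (Function('M')(l, d) = Mul(Add(Add(Mul(-223, d), Mul(d, l)), d), d) = Mul(Add(Mul(-222, d), Mul(d, l)), d) = Mul(d, Add(Mul(-222, d), Mul(d, l))))
Mul(Add(Add(104, Mul(-103, k)), 45230), Pow(Add(Function('M')(-138, 179), -17801), -1)) = Mul(Add(Add(104, Mul(-103, Rational(-91, 2))), 45230), Pow(Add(Mul(Pow(179, 2), Add(-222, -138)), -17801), -1)) = Mul(Add(Add(104, Rational(9373, 2)), 45230), Pow(Add(Mul(32041, -360), -17801), -1)) = Mul(Add(Rational(9581, 2), 45230), Pow(Add(-11534760, -17801), -1)) = Mul(Rational(100041, 2), Pow(-11552561, -1)) = Mul(Rational(100041, 2), Rational(-1, 11552561)) = Rational(-100041, 23105122)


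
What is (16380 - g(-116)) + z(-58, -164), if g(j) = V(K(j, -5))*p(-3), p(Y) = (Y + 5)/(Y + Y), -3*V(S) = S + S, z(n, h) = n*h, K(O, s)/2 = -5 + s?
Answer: 233068/9 ≈ 25896.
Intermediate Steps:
K(O, s) = -10 + 2*s (K(O, s) = 2*(-5 + s) = -10 + 2*s)
z(n, h) = h*n
V(S) = -2*S/3 (V(S) = -(S + S)/3 = -2*S/3)
p(Y) = (5 + Y)/(2*Y) (p(Y) = (5 + Y)/((2*Y)) = (5 + Y)*(1/(2*Y)) = (5 + Y)/(2*Y))
g(j) = -40/9 (g(j) = (-2*(-10 + 2*(-5))/3)*((1/2)*(5 - 3)/(-3)) = (-2*(-10 - 10)/3)*((1/2)*(-1/3)*2) = -2/3*(-20)*(-1/3) = (40/3)*(-1/3) = -40/9)
(16380 - g(-116)) + z(-58, -164) = (16380 - 1*(-40/9)) - 164*(-58) = (16380 + 40/9) + 9512 = 147460/9 + 9512 = 233068/9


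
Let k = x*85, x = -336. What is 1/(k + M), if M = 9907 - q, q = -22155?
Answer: 1/3502 ≈ 0.00028555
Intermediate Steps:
k = -28560 (k = -336*85 = -28560)
M = 32062 (M = 9907 - 1*(-22155) = 9907 + 22155 = 32062)
1/(k + M) = 1/(-28560 + 32062) = 1/3502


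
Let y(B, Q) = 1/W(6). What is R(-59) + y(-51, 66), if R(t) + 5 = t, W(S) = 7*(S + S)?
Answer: -5375/84 ≈ -63.988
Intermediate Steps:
W(S) = 14*S (W(S) = 7*(2*S) = 14*S)
R(t) = -5 + t
y(B, Q) = 1/84 (y(B, Q) = 1/(14*6) = 1/84)
R(-59) + y(-51, 66) = (-5 - 59) + 1/84 = -64 + 1/84 = -5375/84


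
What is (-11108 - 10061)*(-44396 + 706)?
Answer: 924873610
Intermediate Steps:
(-11108 - 10061)*(-44396 + 706) = -21169*(-43690) = 924873610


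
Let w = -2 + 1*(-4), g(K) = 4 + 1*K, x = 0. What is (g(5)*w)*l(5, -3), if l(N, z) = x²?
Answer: 0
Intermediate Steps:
l(N, z) = 0 (l(N, z) = 0² = 0)
g(K) = 4 + K
w = -6 (w = -2 - 4 = -6)
(g(5)*w)*l(5, -3) = ((4 + 5)*(-6))*0 = (9*(-6))*0 = -54*0 = 0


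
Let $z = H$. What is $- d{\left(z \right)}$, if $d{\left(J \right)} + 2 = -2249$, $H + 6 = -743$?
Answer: $2251$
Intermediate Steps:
$H = -749$ ($H = -6 - 743 = -749$)
$z = -749$
$d{\left(J \right)} = -2251$ ($d{\left(J \right)} = -2 - 2249 = -2251$)
$- d{\left(z \right)} = \left(-1\right) \left(-2251\right) = 2251$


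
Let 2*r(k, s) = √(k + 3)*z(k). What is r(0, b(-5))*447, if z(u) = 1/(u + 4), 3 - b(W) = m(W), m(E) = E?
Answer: 447*√3/8 ≈ 96.778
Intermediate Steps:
b(W) = 3 - W
z(u) = 1/(4 + u)
r(k, s) = √(3 + k)/(2*(4 + k)) (r(k, s) = (√(k + 3)/(4 + k))/2 = (√(3 + k)/(4 + k))/2 = √(3 + k)/(2*(4 + k)))
r(0, b(-5))*447 = (√(3 + 0)/(2*(4 + 0)))*447 = ((½)*√3/4)*447 = ((½)*√3*(¼))*447 = (√3/8)*447 = 447*√3/8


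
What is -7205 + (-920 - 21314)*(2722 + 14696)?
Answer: -387279017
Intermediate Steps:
-7205 + (-920 - 21314)*(2722 + 14696) = -7205 - 22234*17418 = -7205 - 387271812 = -387279017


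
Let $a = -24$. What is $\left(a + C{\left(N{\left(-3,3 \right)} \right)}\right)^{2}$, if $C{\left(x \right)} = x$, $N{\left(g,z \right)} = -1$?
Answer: $625$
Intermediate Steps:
$\left(a + C{\left(N{\left(-3,3 \right)} \right)}\right)^{2} = \left(-24 - 1\right)^{2} = \left(-25\right)^{2} = 625$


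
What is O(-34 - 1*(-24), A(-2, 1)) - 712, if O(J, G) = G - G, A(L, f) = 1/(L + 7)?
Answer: -712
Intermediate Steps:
A(L, f) = 1/(7 + L)
O(J, G) = 0
O(-34 - 1*(-24), A(-2, 1)) - 712 = 0 - 712 = -712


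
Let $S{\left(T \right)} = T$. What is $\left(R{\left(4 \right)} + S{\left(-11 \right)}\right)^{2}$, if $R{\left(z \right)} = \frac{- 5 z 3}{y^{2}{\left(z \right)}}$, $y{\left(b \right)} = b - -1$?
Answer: $\frac{4489}{25} \approx 179.56$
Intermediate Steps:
$y{\left(b \right)} = 1 + b$ ($y{\left(b \right)} = b + 1 = 1 + b$)
$R{\left(z \right)} = - \frac{15 z}{\left(1 + z\right)^{2}}$ ($R{\left(z \right)} = \frac{- 5 z 3}{\left(1 + z\right)^{2}} = \frac{\left(-15\right) z}{\left(1 + z\right)^{2}} = - \frac{15 z}{\left(1 + z\right)^{2}}$)
$\left(R{\left(4 \right)} + S{\left(-11 \right)}\right)^{2} = \left(\left(-15\right) 4 \frac{1}{\left(1 + 4\right)^{2}} - 11\right)^{2} = \left(\left(-15\right) 4 \cdot \frac{1}{25} - 11\right)^{2} = \left(- \frac{12}{5} - 11\right)^{2} = \left(- \frac{67}{5}\right)^{2} = \frac{4489}{25}$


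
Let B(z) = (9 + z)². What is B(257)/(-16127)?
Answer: -70756/16127 ≈ -4.3874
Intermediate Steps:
B(257)/(-16127) = (9 + 257)²/(-16127) = 266²*(-1/16127) = 70756*(-1/16127) = -70756/16127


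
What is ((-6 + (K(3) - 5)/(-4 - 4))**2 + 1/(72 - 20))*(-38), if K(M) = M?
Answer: -130739/104 ≈ -1257.1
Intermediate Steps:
((-6 + (K(3) - 5)/(-4 - 4))**2 + 1/(72 - 20))*(-38) = ((-6 + (3 - 5)/(-4 - 4))**2 + 1/(72 - 20))*(-38) = ((-6 - 2/(-8))**2 + 1/52)*(-38) = ((-6 - 2*(-1/8))**2 + 1/52)*(-38) = ((-6 + 1/4)**2 + 1/52)*(-38) = ((-23/4)**2 + 1/52)*(-38) = (529/16 + 1/52)*(-38) = (6881/208)*(-38) = -130739/104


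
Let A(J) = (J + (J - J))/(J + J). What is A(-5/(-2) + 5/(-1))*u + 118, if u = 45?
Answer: 281/2 ≈ 140.50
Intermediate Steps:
A(J) = ½ (A(J) = (J + 0)/((2*J)) = J*(1/(2*J)) = ½)
A(-5/(-2) + 5/(-1))*u + 118 = (½)*45 + 118 = 45/2 + 118 = 281/2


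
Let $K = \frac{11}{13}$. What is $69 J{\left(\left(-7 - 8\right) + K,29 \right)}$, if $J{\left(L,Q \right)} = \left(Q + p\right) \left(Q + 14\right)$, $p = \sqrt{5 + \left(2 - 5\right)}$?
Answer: $86043 + 2967 \sqrt{2} \approx 90239.0$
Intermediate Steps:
$p = \sqrt{2}$ ($p = \sqrt{5 - 3} = \sqrt{2} \approx 1.4142$)
$K = \frac{11}{13}$ ($K = 11 \cdot \frac{1}{13} = \frac{11}{13} \approx 0.84615$)
$J{\left(L,Q \right)} = \left(14 + Q\right) \left(Q + \sqrt{2}\right)$ ($J{\left(L,Q \right)} = \left(Q + \sqrt{2}\right) \left(Q + 14\right) = \left(Q + \sqrt{2}\right) \left(14 + Q\right) = \left(14 + Q\right) \left(Q + \sqrt{2}\right)$)
$69 J{\left(\left(-7 - 8\right) + K,29 \right)} = 69 \left(29^{2} + 14 \cdot 29 + 14 \sqrt{2} + 29 \sqrt{2}\right) = 69 \left(841 + 406 + 14 \sqrt{2} + 29 \sqrt{2}\right) = 69 \left(1247 + 43 \sqrt{2}\right) = 86043 + 2967 \sqrt{2}$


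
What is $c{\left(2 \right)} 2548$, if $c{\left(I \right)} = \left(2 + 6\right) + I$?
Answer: $25480$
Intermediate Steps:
$c{\left(I \right)} = 8 + I$
$c{\left(2 \right)} 2548 = \left(8 + 2\right) 2548 = 10 \cdot 2548 = 25480$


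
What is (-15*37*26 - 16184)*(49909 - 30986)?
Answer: -579308722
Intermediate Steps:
(-15*37*26 - 16184)*(49909 - 30986) = (-555*26 - 16184)*18923 = (-14430 - 16184)*18923 = -30614*18923 = -579308722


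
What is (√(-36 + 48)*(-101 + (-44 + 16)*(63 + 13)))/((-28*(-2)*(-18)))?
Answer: 743*√3/168 ≈ 7.6602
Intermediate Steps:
(√(-36 + 48)*(-101 + (-44 + 16)*(63 + 13)))/((-28*(-2)*(-18))) = (√12*(-101 - 28*76))/((56*(-18))) = ((2*√3)*(-101 - 2128))/(-1008) = ((2*√3)*(-2229))*(-1/1008) = -4458*√3*(-1/1008) = 743*√3/168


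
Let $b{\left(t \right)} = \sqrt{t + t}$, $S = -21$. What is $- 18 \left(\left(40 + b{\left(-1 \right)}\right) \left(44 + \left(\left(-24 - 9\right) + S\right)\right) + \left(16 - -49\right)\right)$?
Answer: $6030 + 180 i \sqrt{2} \approx 6030.0 + 254.56 i$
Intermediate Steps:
$b{\left(t \right)} = \sqrt{2} \sqrt{t}$ ($b{\left(t \right)} = \sqrt{2 t} = \sqrt{2} \sqrt{t}$)
$- 18 \left(\left(40 + b{\left(-1 \right)}\right) \left(44 + \left(\left(-24 - 9\right) + S\right)\right) + \left(16 - -49\right)\right) = - 18 \left(\left(40 + \sqrt{2} \sqrt{-1}\right) \left(44 - 54\right) + \left(16 - -49\right)\right) = - 18 \left(\left(40 + \sqrt{2} i\right) \left(44 - 54\right) + \left(16 + 49\right)\right) = - 18 \left(\left(40 + i \sqrt{2}\right) \left(44 - 54\right) + 65\right) = - 18 \left(\left(40 + i \sqrt{2}\right) \left(-10\right) + 65\right) = - 18 \left(\left(-400 - 10 i \sqrt{2}\right) + 65\right) = - 18 \left(-335 - 10 i \sqrt{2}\right) = 6030 + 180 i \sqrt{2}$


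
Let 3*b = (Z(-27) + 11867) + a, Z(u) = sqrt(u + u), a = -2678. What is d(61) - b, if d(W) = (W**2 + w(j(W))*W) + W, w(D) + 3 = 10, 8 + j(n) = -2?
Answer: 1146 - I*sqrt(6) ≈ 1146.0 - 2.4495*I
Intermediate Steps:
j(n) = -10 (j(n) = -8 - 2 = -10)
w(D) = 7 (w(D) = -3 + 10 = 7)
Z(u) = sqrt(2)*sqrt(u) (Z(u) = sqrt(2*u) = sqrt(2)*sqrt(u))
d(W) = W**2 + 8*W (d(W) = (W**2 + 7*W) + W = W**2 + 8*W)
b = 3063 + I*sqrt(6) (b = ((sqrt(2)*sqrt(-27) + 11867) - 2678)/3 = ((sqrt(2)*(3*I*sqrt(3)) + 11867) - 2678)/3 = ((3*I*sqrt(6) + 11867) - 2678)/3 = ((11867 + 3*I*sqrt(6)) - 2678)/3 = (9189 + 3*I*sqrt(6))/3 = 3063 + I*sqrt(6) ≈ 3063.0 + 2.4495*I)
d(61) - b = 61*(8 + 61) - (3063 + I*sqrt(6)) = 61*69 + (-3063 - I*sqrt(6)) = 4209 + (-3063 - I*sqrt(6)) = 1146 - I*sqrt(6)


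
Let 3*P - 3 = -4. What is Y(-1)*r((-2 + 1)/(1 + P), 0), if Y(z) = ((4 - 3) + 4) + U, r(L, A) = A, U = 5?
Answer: 0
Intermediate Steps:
P = -⅓ (P = 1 + (⅓)*(-4) = 1 - 4/3 = -⅓ ≈ -0.33333)
Y(z) = 10 (Y(z) = ((4 - 3) + 4) + 5 = (1 + 4) + 5 = 5 + 5 = 10)
Y(-1)*r((-2 + 1)/(1 + P), 0) = 10*0 = 0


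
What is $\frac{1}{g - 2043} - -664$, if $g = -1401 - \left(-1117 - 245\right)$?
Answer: $\frac{1382447}{2082} \approx 664.0$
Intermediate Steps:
$g = -39$ ($g = -1401 - -1362 = -1401 + 1362 = -39$)
$\frac{1}{g - 2043} - -664 = \frac{1}{-39 - 2043} - -664 = \frac{1}{-2082} + 664 = - \frac{1}{2082} + 664 = \frac{1382447}{2082}$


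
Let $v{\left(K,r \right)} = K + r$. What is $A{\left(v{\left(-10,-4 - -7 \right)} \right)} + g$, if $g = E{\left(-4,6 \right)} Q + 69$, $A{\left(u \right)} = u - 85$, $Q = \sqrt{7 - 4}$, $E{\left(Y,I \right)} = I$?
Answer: $-23 + 6 \sqrt{3} \approx -12.608$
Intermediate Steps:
$Q = \sqrt{3} \approx 1.732$
$A{\left(u \right)} = -85 + u$ ($A{\left(u \right)} = u - 85 = -85 + u$)
$g = 69 + 6 \sqrt{3}$ ($g = 6 \sqrt{3} + 69 = 69 + 6 \sqrt{3} \approx 79.392$)
$A{\left(v{\left(-10,-4 - -7 \right)} \right)} + g = \left(-85 - 7\right) + \left(69 + 6 \sqrt{3}\right) = -92 + \left(69 + 6 \sqrt{3}\right) = -23 + 6 \sqrt{3}$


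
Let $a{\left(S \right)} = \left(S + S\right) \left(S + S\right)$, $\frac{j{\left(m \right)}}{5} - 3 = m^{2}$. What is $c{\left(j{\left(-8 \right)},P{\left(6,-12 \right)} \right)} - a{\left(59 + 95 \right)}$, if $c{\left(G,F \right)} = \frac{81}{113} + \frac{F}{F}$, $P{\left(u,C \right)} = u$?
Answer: $- \frac{10719438}{113} \approx -94862.0$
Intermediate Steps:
$j{\left(m \right)} = 15 + 5 m^{2}$
$a{\left(S \right)} = 4 S^{2}$ ($a{\left(S \right)} = 2 S 2 S = 4 S^{2}$)
$c{\left(G,F \right)} = \frac{194}{113}$ ($c{\left(G,F \right)} = 81 \cdot \frac{1}{113} + 1 = \frac{81}{113} + 1 = \frac{194}{113}$)
$c{\left(j{\left(-8 \right)},P{\left(6,-12 \right)} \right)} - a{\left(59 + 95 \right)} = \frac{194}{113} - 4 \left(59 + 95\right)^{2} = \frac{194}{113} - 4 \cdot 154^{2} = \frac{194}{113} - 4 \cdot 23716 = \frac{194}{113} - 94864 = - \frac{10719438}{113}$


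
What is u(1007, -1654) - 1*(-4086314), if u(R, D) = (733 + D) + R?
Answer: 4086400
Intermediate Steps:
u(R, D) = 733 + D + R
u(1007, -1654) - 1*(-4086314) = (733 - 1654 + 1007) - 1*(-4086314) = 86 + 4086314 = 4086400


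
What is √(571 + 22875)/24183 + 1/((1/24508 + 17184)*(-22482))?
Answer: -12254/4734096261993 + √23446/24183 ≈ 0.0063318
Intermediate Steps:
√(571 + 22875)/24183 + 1/((1/24508 + 17184)*(-22482)) = √23446*(1/24183) - 1/22482/(1/24508 + 17184) = √23446/24183 - 1/22482/(421145473/24508) = √23446/24183 + (24508/421145473)*(-1/22482) = √23446/24183 - 12254/4734096261993 = -12254/4734096261993 + √23446/24183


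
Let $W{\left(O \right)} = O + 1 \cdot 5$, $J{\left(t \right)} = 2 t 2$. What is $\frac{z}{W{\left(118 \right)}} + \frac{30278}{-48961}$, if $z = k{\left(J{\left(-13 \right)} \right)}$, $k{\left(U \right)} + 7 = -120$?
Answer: $- \frac{9942241}{6022203} \approx -1.6509$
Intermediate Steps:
$J{\left(t \right)} = 4 t$
$k{\left(U \right)} = -127$ ($k{\left(U \right)} = -7 - 120 = -127$)
$W{\left(O \right)} = 5 + O$ ($W{\left(O \right)} = O + 5 = 5 + O$)
$z = -127$
$\frac{z}{W{\left(118 \right)}} + \frac{30278}{-48961} = - \frac{127}{5 + 118} + \frac{30278}{-48961} = - \frac{127}{123} + 30278 \left(- \frac{1}{48961}\right) = \left(-127\right) \frac{1}{123} - \frac{30278}{48961} = - \frac{127}{123} - \frac{30278}{48961} = - \frac{9942241}{6022203}$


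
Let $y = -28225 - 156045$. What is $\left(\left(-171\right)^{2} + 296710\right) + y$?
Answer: $141681$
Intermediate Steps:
$y = -184270$
$\left(\left(-171\right)^{2} + 296710\right) + y = \left(\left(-171\right)^{2} + 296710\right) - 184270 = \left(29241 + 296710\right) - 184270 = 325951 - 184270 = 141681$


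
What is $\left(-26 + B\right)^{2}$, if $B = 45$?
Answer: $361$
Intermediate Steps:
$\left(-26 + B\right)^{2} = \left(-26 + 45\right)^{2} = 19^{2} = 361$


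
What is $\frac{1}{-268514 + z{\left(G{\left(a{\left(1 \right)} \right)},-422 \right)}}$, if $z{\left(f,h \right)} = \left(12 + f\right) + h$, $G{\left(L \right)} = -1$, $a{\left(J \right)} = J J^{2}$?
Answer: $- \frac{1}{268925} \approx -3.7185 \cdot 10^{-6}$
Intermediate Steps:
$a{\left(J \right)} = J^{3}$
$z{\left(f,h \right)} = 12 + f + h$
$\frac{1}{-268514 + z{\left(G{\left(a{\left(1 \right)} \right)},-422 \right)}} = \frac{1}{-268514 - 411} = \frac{1}{-268925} = - \frac{1}{268925}$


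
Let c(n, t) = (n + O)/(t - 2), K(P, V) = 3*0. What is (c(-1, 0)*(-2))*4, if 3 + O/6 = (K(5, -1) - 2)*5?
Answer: -316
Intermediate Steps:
K(P, V) = 0
O = -78 (O = -18 + 6*((0 - 2)*5) = -18 + 6*(-2*5) = -18 + 6*(-10) = -18 - 60 = -78)
c(n, t) = (-78 + n)/(-2 + t) (c(n, t) = (n - 78)/(t - 2) = (-78 + n)/(-2 + t))
(c(-1, 0)*(-2))*4 = (((-78 - 1)/(-2 + 0))*(-2))*4 = ((-79/(-2))*(-2))*4 = (-1/2*(-79)*(-2))*4 = ((79/2)*(-2))*4 = -79*4 = -316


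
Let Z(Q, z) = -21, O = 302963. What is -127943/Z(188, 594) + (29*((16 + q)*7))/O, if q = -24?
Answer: 1336619345/219387 ≈ 6092.5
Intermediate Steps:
-127943/Z(188, 594) + (29*((16 + q)*7))/O = -127943/(-21) + (29*((16 - 24)*7))/302963 = -127943*(-1/21) + (29*(-8*7))*(1/302963) = 127943/21 + (29*(-56))*(1/302963) = 127943/21 - 1624*1/302963 = 127943/21 - 56/10447 = 1336619345/219387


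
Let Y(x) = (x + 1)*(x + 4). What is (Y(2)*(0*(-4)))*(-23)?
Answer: 0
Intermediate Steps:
Y(x) = (1 + x)*(4 + x)
(Y(2)*(0*(-4)))*(-23) = ((4 + 2**2 + 5*2)*(0*(-4)))*(-23) = ((4 + 4 + 10)*0)*(-23) = (18*0)*(-23) = 0*(-23) = 0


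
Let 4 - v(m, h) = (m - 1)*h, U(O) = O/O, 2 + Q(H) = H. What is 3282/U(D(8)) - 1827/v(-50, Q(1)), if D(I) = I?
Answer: 156081/47 ≈ 3320.9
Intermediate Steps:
Q(H) = -2 + H
U(O) = 1
v(m, h) = 4 - h*(-1 + m) (v(m, h) = 4 - (m - 1)*h = 4 - (-1 + m)*h = 4 - h*(-1 + m))
3282/U(D(8)) - 1827/v(-50, Q(1)) = 3282/1 - 1827/(4 + (-2 + 1) - 1*(-2 + 1)*(-50)) = 3282*1 - 1827/(4 - 1 - 1*(-1)*(-50)) = 3282 - 1827/(4 - 1 - 50) = 3282 - 1827/(-47) = 3282 - 1827*(-1/47) = 3282 + 1827/47 = 156081/47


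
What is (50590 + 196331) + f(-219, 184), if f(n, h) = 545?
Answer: 247466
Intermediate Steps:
(50590 + 196331) + f(-219, 184) = (50590 + 196331) + 545 = 246921 + 545 = 247466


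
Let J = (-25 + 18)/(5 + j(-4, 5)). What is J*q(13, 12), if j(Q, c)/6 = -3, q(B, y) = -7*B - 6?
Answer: -679/13 ≈ -52.231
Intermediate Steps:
q(B, y) = -6 - 7*B
j(Q, c) = -18 (j(Q, c) = 6*(-3) = -18)
J = 7/13 (J = (-25 + 18)/(5 - 18) = -7/(-13) = -7*(-1/13) = 7/13 ≈ 0.53846)
J*q(13, 12) = 7*(-6 - 7*13)/13 = 7*(-6 - 91)/13 = (7/13)*(-97) = -679/13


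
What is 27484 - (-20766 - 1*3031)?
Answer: 51281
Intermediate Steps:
27484 - (-20766 - 1*3031) = 27484 - (-20766 - 3031) = 27484 - 1*(-23797) = 27484 + 23797 = 51281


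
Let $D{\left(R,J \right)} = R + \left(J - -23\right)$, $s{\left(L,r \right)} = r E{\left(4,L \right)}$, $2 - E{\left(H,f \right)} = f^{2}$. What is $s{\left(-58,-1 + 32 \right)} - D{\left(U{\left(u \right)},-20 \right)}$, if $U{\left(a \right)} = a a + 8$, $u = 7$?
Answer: $-104282$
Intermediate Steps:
$U{\left(a \right)} = 8 + a^{2}$ ($U{\left(a \right)} = a^{2} + 8 = 8 + a^{2}$)
$E{\left(H,f \right)} = 2 - f^{2}$
$s{\left(L,r \right)} = r \left(2 - L^{2}\right)$
$D{\left(R,J \right)} = 23 + J + R$ ($D{\left(R,J \right)} = R + \left(J + 23\right) = R + \left(23 + J\right) = 23 + J + R$)
$s{\left(-58,-1 + 32 \right)} - D{\left(U{\left(u \right)},-20 \right)} = \left(-1 + 32\right) \left(2 - \left(-58\right)^{2}\right) - \left(23 - 20 + \left(8 + 7^{2}\right)\right) = 31 \left(2 - 3364\right) - \left(23 - 20 + \left(8 + 49\right)\right) = 31 \left(2 - 3364\right) - \left(23 - 20 + 57\right) = 31 \left(-3362\right) - 60 = -104222 - 60 = -104282$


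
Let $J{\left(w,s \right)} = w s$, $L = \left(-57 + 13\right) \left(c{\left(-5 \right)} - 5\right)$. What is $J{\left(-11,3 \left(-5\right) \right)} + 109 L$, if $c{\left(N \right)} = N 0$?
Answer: $24145$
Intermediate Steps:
$c{\left(N \right)} = 0$
$L = 220$ ($L = \left(-57 + 13\right) \left(0 - 5\right) = \left(-44\right) \left(-5\right) = 220$)
$J{\left(w,s \right)} = s w$
$J{\left(-11,3 \left(-5\right) \right)} + 109 L = 3 \left(-5\right) \left(-11\right) + 109 \cdot 220 = \left(-15\right) \left(-11\right) + 23980 = 165 + 23980 = 24145$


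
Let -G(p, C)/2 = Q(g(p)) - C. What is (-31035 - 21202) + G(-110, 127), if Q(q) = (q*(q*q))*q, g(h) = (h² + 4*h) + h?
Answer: -35592454012551983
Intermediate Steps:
g(h) = h² + 5*h
Q(q) = q⁴ (Q(q) = (q*q²)*q = q³*q = q⁴)
G(p, C) = 2*C - 2*p⁴*(5 + p)⁴ (G(p, C) = -2*((p*(5 + p))⁴ - C) = -2*(p⁴*(5 + p)⁴ - C) = -2*(-C + p⁴*(5 + p)⁴) = 2*C - 2*p⁴*(5 + p)⁴)
(-31035 - 21202) + G(-110, 127) = (-31035 - 21202) + (2*127 - 2*(-110)⁴*(5 - 110)⁴) = -52237 + (254 - 2*146410000*(-105)⁴) = -52237 + (254 - 2*146410000*121550625) = -52237 + (254 - 35592454012500000) = -52237 - 35592454012499746 = -35592454012551983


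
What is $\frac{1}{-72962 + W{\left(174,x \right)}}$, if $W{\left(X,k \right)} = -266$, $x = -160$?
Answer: $- \frac{1}{73228} \approx -1.3656 \cdot 10^{-5}$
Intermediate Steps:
$\frac{1}{-72962 + W{\left(174,x \right)}} = \frac{1}{-72962 - 266} = \frac{1}{-73228} = - \frac{1}{73228}$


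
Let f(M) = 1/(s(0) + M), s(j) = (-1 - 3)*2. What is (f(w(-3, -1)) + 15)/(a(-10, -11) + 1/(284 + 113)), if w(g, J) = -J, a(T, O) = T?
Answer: -41288/27783 ≈ -1.4861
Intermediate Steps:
s(j) = -8 (s(j) = -4*2 = -8)
f(M) = 1/(-8 + M)
(f(w(-3, -1)) + 15)/(a(-10, -11) + 1/(284 + 113)) = (1/(-8 - 1*(-1)) + 15)/(-10 + 1/(284 + 113)) = (1/(-8 + 1) + 15)/(-10 + 1/397) = (1/(-7) + 15)/(-10 + 1/397) = (-⅐ + 15)/(-3969/397) = (104/7)*(-397/3969) = -41288/27783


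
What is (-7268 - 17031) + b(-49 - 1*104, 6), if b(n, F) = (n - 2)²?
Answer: -274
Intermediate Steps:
b(n, F) = (-2 + n)²
(-7268 - 17031) + b(-49 - 1*104, 6) = (-7268 - 17031) + (-2 + (-49 - 1*104))² = -24299 + (-2 + (-49 - 104))² = -24299 + (-2 - 153)² = -24299 + (-155)² = -24299 + 24025 = -274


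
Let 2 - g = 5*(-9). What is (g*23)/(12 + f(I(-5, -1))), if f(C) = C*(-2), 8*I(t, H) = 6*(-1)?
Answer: 2162/27 ≈ 80.074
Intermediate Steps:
I(t, H) = -¾ (I(t, H) = (6*(-1))/8 = (⅛)*(-6) = -¾)
f(C) = -2*C
g = 47 (g = 2 - 5*(-9) = 2 - 1*(-45) = 2 + 45 = 47)
(g*23)/(12 + f(I(-5, -1))) = (47*23)/(12 - 2*(-¾)) = 1081/(12 + 3/2) = 1081/(27/2) = 1081*(2/27) = 2162/27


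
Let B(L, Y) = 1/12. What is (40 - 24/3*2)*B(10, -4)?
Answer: 2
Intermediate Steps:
B(L, Y) = 1/12
(40 - 24/3*2)*B(10, -4) = (40 - 24/3*2)*(1/12) = (40 - 4*2*2)*(1/12) = (40 - 8*2)*(1/12) = (40 - 16)*(1/12) = 24*(1/12) = 2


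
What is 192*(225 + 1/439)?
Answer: 18964992/439 ≈ 43200.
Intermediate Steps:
192*(225 + 1/439) = 192*(98776/439) = 18964992/439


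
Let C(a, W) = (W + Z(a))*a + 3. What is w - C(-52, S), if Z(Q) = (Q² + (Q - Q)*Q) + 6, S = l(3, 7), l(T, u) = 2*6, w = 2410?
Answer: 143951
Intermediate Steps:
l(T, u) = 12
S = 12
Z(Q) = 6 + Q² (Z(Q) = (Q² + 0*Q) + 6 = (Q² + 0) + 6 = Q² + 6 = 6 + Q²)
C(a, W) = 3 + a*(6 + W + a²) (C(a, W) = (W + (6 + a²))*a + 3 = (6 + W + a²)*a + 3 = a*(6 + W + a²) + 3 = 3 + a*(6 + W + a²))
w - C(-52, S) = 2410 - (3 + 12*(-52) - 52*(6 + (-52)²)) = 2410 - (3 - 624 - 52*(6 + 2704)) = 2410 - (3 - 624 - 52*2710) = 2410 - (3 - 624 - 140920) = 2410 - 1*(-141541) = 2410 + 141541 = 143951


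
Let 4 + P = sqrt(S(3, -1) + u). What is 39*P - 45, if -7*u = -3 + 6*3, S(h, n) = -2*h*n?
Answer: -201 + 117*sqrt(21)/7 ≈ -124.41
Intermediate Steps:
S(h, n) = -2*h*n
u = -15/7 (u = -(-3 + 6*3)/7 = -(-3 + 18)/7 = -1/7*15 = -15/7 ≈ -2.1429)
P = -4 + 3*sqrt(21)/7 (P = -4 + sqrt(-2*3*(-1) - 15/7) = -4 + sqrt(6 - 15/7) = -4 + sqrt(27/7) = -4 + 3*sqrt(21)/7 ≈ -2.0360)
39*P - 45 = 39*(-4 + 3*sqrt(21)/7) - 45 = (-156 + 117*sqrt(21)/7) - 45 = -201 + 117*sqrt(21)/7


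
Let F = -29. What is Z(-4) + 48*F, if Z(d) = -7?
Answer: -1399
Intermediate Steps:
Z(-4) + 48*F = -7 + 48*(-29) = -7 - 1392 = -1399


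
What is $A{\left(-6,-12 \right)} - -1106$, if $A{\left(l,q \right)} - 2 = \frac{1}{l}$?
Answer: $\frac{6647}{6} \approx 1107.8$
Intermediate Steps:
$A{\left(l,q \right)} = 2 + \frac{1}{l}$
$A{\left(-6,-12 \right)} - -1106 = \left(2 + \frac{1}{-6}\right) - -1106 = \left(2 - \frac{1}{6}\right) + 1106 = \frac{11}{6} + 1106 = \frac{6647}{6}$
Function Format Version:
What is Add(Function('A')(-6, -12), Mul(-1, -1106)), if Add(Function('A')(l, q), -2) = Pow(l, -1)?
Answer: Rational(6647, 6) ≈ 1107.8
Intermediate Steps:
Function('A')(l, q) = Add(2, Pow(l, -1))
Add(Function('A')(-6, -12), Mul(-1, -1106)) = Add(Add(2, Pow(-6, -1)), Mul(-1, -1106)) = Add(Add(2, Rational(-1, 6)), 1106) = Add(Rational(11, 6), 1106) = Rational(6647, 6)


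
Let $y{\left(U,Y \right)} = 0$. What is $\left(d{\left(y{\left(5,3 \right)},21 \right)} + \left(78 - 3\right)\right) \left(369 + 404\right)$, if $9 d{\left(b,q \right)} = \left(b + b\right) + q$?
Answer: $\frac{179336}{3} \approx 59779.0$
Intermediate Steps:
$d{\left(b,q \right)} = \frac{q}{9} + \frac{2 b}{9}$ ($d{\left(b,q \right)} = \frac{\left(b + b\right) + q}{9} = \frac{2 b + q}{9} = \frac{q + 2 b}{9} = \frac{q}{9} + \frac{2 b}{9}$)
$\left(d{\left(y{\left(5,3 \right)},21 \right)} + \left(78 - 3\right)\right) \left(369 + 404\right) = \left(\left(\frac{1}{9} \cdot 21 + \frac{2}{9} \cdot 0\right) + \left(78 - 3\right)\right) \left(369 + 404\right) = \left(\left(\frac{7}{3} + 0\right) + 75\right) 773 = \left(\frac{7}{3} + 75\right) 773 = \frac{232}{3} \cdot 773 = \frac{179336}{3}$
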